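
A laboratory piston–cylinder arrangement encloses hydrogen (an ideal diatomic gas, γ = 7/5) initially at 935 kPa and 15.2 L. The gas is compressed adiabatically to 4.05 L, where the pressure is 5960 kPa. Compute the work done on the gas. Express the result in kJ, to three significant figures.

W ≈ 24.8 kJ

Adiabatic: W = (P₁V₁ − P₂V₂)/(γ − 1) with γ = 7/5.
P₁V₁ = 14212 J, P₂V₂ = 24138 J.
W = (14212 − 24138) / 0.4 = -24815 J.
Work on gas = −W_by = 24815 J.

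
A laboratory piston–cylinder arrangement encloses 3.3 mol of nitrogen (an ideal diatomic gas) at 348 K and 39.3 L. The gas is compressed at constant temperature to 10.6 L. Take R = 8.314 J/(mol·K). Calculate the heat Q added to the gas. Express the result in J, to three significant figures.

Isothermal ⇒ ΔU = 0, so Q = W = nRT ln(V₂/V₁).
Q = (3.3)(8.314)(348) ln(10.6/39.3) = 9548 × -1.31 = -12511 J.

Q ≈ -12500 J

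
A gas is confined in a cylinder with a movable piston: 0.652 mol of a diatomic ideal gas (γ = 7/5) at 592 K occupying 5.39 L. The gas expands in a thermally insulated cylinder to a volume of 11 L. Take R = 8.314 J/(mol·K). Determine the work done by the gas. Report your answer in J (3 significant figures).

W ≈ 1990 J

Adiabatic: TV^(γ−1) = const with γ = 7/5.
T₂ = T₁ (V₁/V₂)^(γ−1) = 592 × (5.39/11)^0.4 = 592 × 0.7518 = 445 K.
W_by = nCᵥ(T₁ − T₂) = (0.652)(20.79)(592 − 445) = 1992 J.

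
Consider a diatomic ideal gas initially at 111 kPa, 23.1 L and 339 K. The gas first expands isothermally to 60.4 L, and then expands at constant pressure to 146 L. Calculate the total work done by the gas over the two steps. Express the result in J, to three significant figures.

Step 1 (isothermal): W = P₁V₁ ln(V₂/V₁) = (2564) ln(60.4/23.1) = 2465 J.
After step 1: P = 42.45 kPa, V = 60.4 L, T = 339 K.
Step 2 (isobaric): W = PΔV = (42.45 kPa)(146 − 60.4 L) = 3634 J.
W_total = 2465 + 3634 = 6098 J.

W_total ≈ 6100 J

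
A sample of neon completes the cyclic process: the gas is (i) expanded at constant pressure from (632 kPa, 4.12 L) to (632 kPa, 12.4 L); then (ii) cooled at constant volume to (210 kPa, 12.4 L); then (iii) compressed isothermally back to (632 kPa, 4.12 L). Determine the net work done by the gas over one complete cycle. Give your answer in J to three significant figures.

W_net ≈ 2360 J

Leg (i): W = PΔV = (632)(12.4 − 4.12) = 5233 J.
Leg (ii): W = 0.
Leg (iii): W = PᵢVᵢ ln(V_f/Vᵢ) = (2604) ln(4.12/12.4) = -2869 J.
W_net = 5233 − 2869 = 2364 J.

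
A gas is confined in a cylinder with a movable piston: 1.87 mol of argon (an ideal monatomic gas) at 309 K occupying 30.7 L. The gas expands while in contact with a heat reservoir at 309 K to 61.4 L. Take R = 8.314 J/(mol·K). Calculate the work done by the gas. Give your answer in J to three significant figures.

Isothermal: W = nRT ln(V₂/V₁).
W = (1.87)(8.314)(309) × ln(61.4/30.7)
  = 4804 × 0.6931
W_by_gas = 3330 J.

W ≈ 3330 J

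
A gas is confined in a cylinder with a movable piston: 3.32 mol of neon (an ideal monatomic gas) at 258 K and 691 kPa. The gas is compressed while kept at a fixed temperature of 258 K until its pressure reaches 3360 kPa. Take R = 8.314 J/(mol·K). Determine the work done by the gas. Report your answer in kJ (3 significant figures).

Isothermal process: W = nRT ln(V₂/V₁) = nRT ln(P₁/P₂).
W = (3.32)(8.314)(258) × ln(691/3360)
  = 7121 × ln(0.2057) = 7121 × -1.582
W_by_gas = -11263 J.

W ≈ -11.3 kJ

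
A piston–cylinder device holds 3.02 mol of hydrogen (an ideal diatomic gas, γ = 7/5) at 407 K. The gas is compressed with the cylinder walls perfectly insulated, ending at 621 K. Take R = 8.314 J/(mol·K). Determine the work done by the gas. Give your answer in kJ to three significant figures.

W ≈ -13.4 kJ

Adiabatic ⇒ Q = 0, so W_by = −ΔU = nCᵥ(T₁ − T₂).
Cᵥ = 5R/2 = 20.79 J/(mol·K).
W = (3.02)(20.79)(407 − 621) = -13433 J.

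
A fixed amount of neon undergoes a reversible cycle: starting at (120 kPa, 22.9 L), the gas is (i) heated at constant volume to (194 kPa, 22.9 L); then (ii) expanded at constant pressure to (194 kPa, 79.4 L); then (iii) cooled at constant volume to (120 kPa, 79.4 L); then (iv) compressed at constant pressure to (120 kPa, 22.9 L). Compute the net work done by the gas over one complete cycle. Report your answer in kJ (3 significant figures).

Constant-volume legs do no work.
W(ii) = (194)(79.4 − 22.9) = 10961 J; W(iv) = (120)(22.9 − 79.4) = -6780 J.
W_net = 10961 − 6780 = 4181 J (the clockwise enclosed area).

W_net ≈ 4.18 kJ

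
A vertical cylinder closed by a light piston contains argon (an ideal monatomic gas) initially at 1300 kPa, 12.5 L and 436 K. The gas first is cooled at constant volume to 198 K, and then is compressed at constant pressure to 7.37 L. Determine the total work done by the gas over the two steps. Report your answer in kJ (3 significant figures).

Step 1 (isochoric): W = 0 (constant volume).
After step 1: P = 590.4 kPa (V unchanged).
Step 2 (isobaric): W = PΔV = (590.4 kPa)(7.37 − 12.5 L) = -3029 J.
W_total = 0 − 3029 = -3029 J.

W_total ≈ -3.03 kJ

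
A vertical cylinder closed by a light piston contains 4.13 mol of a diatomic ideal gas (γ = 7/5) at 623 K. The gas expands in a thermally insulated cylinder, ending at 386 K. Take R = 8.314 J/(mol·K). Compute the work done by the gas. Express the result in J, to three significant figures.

W ≈ 20300 J

Adiabatic ⇒ Q = 0, so W_by = −ΔU = nCᵥ(T₁ − T₂).
Cᵥ = 5R/2 = 20.79 J/(mol·K).
W = (4.13)(20.79)(623 − 386) = 20345 J.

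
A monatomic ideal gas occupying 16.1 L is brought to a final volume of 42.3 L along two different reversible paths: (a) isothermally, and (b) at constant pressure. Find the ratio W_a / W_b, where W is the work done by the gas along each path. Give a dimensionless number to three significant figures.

Path (a) isothermal: W = P₁V₁ ln(V₂/V₁) → W_a/(P₁V₁) = 0.966.
Path (b) isobaric: W = P₁(V₂ − V₁) → W_b/(P₁V₁) = 1.627.
W_a / W_b = 0.966 / 1.627 = 0.5936.

W_a / W_b ≈ 0.594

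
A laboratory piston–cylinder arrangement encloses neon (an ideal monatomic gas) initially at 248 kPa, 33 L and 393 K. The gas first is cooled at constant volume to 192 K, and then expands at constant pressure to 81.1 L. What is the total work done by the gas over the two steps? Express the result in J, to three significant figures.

W_total ≈ 5830 J

Step 1 (isochoric): W = 0 (constant volume).
After step 1: P = 121.2 kPa (V unchanged).
Step 2 (isobaric): W = PΔV = (121.2 kPa)(81.1 − 33 L) = 5828 J.
W_total = 0 + 5828 = 5828 J.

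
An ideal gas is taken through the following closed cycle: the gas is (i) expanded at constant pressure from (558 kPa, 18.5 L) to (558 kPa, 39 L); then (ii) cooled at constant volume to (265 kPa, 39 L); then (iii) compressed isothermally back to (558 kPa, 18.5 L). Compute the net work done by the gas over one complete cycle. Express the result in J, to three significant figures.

Leg (i): W = PΔV = (558)(39 − 18.5) = 11439 J.
Leg (ii): W = 0.
Leg (iii): W = PᵢVᵢ ln(V_f/Vᵢ) = (10335) ln(18.5/39) = -7708 J.
W_net = 11439 − 7708 = 3731 J.

W_net ≈ 3730 J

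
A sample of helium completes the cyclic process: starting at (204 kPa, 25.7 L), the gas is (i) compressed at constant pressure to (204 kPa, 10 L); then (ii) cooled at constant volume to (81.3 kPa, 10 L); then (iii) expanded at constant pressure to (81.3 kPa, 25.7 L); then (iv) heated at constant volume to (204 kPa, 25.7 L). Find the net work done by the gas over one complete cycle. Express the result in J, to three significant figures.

Constant-volume legs do no work.
W(i) = (204)(10 − 25.7) = -3203 J; W(iii) = (81.3)(25.7 − 10) = 1276 J.
W_net = -3203 + 1276 = -1926 J (the counter-clockwise enclosed area).

W_net ≈ -1930 J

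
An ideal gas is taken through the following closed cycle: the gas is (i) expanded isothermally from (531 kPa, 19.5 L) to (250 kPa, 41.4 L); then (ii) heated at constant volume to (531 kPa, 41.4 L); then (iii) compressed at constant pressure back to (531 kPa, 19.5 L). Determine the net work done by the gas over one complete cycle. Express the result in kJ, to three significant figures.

Leg (i): W = PᵢVᵢ ln(V_f/Vᵢ) = (10354) ln(41.4/19.5) = 7796 J.
Leg (ii): W = 0.
Leg (iii): W = PΔV = (531)(19.5 − 41.4) = -11629 J.
W_net = 7796 − 11629 = -3833 J.

W_net ≈ -3.83 kJ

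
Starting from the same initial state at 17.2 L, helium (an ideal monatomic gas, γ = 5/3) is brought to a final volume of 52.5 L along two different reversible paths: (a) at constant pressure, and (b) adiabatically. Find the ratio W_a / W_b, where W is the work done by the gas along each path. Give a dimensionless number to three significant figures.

W_a / W_b ≈ 2.61

Path (a) isobaric: W = P₁(V₂ − V₁) → W_a/(P₁V₁) = 2.052.
Path (b) adiabatic: W = P₁V₁(1 − (V₁/V₂)^(γ−1))/(γ−1) → W_b/(P₁V₁) = 0.7871.
W_a / W_b = 2.052 / 0.7871 = 2.607.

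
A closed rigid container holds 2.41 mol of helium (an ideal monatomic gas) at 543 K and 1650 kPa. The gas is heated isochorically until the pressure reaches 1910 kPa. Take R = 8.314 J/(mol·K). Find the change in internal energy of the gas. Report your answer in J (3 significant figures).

ΔU ≈ 2570 J

Constant volume ⇒ W = 0, so Q = ΔU = nCᵥΔT with Cᵥ = 3R/2 = 12.47 J/(mol·K).
At constant V, T₂/T₁ = P₂/P₁ ⇒ ΔT = T₁(P₂/P₁ − 1) = 543·(1910/1650 − 1) = 85.56 K.
ΔU = (2.41)(12.47)(85.56) = 2572 J.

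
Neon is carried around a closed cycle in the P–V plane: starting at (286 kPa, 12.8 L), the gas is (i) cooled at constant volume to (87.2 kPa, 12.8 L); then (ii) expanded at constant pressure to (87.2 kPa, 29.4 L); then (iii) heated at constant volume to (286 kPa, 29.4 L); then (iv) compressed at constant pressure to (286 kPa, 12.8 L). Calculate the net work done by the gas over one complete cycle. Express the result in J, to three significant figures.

Constant-volume legs do no work.
W(ii) = (87.2)(29.4 − 12.8) = 1448 J; W(iv) = (286)(12.8 − 29.4) = -4748 J.
W_net = 1448 − 4748 = -3300 J (the counter-clockwise enclosed area).

W_net ≈ -3300 J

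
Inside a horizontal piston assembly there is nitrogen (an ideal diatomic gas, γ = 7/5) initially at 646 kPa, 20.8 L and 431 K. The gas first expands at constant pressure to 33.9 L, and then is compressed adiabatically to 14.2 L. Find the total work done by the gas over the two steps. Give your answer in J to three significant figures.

W_total ≈ -14300 J

Step 1 (isobaric): W = PΔV = (646 kPa)(33.9 − 20.8 L) = 8463 J.
After step 1: P = 646 kPa, V = 33.9 L, T = 702.4 K.
Step 2 (adiabatic): W = (P₁V₁ − P₂V₂)/(γ−1) = (21899 − 31017)/0.4 = -22793 J.
W_total = 8463 − 22793 = -14331 J.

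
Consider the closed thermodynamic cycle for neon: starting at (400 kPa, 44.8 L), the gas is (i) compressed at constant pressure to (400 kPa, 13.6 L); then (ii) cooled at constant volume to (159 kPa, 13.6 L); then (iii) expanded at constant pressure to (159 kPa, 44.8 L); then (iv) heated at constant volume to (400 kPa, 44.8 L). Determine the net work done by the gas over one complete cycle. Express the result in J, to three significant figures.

Constant-volume legs do no work.
W(i) = (400)(13.6 − 44.8) = -12480 J; W(iii) = (159)(44.8 − 13.6) = 4961 J.
W_net = -12480 + 4961 = -7519 J (the counter-clockwise enclosed area).

W_net ≈ -7520 J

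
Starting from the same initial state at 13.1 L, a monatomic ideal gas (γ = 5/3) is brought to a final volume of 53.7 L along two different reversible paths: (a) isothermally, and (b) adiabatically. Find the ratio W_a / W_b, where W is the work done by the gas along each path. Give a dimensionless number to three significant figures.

Path (a) isothermal: W = P₁V₁ ln(V₂/V₁) → W_a/(P₁V₁) = 1.411.
Path (b) adiabatic: W = P₁V₁(1 − (V₁/V₂)^(γ−1))/(γ−1) → W_b/(P₁V₁) = 0.9144.
W_a / W_b = 1.411 / 0.9144 = 1.543.

W_a / W_b ≈ 1.54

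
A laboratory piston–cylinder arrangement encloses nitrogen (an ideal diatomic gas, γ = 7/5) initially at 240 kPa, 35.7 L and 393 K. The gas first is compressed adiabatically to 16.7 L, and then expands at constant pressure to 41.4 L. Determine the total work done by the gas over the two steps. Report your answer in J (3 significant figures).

W_total ≈ 9570 J

Step 1 (adiabatic): W = (P₁V₁ − P₂V₂)/(γ−1) = (8568 − 11611)/0.4 = -7607 J.
After step 1: P = 695.3 kPa, V = 16.7 L, T = 532.6 K.
Step 2 (isobaric): W = PΔV = (695.3 kPa)(41.4 − 16.7 L) = 17173 J.
W_total = -7607 + 17173 = 9566 J.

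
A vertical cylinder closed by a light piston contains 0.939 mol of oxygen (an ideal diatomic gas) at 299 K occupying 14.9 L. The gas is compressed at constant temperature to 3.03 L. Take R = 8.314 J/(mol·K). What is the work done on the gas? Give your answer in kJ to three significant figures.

W ≈ 3.72 kJ

Isothermal: W = nRT ln(V₂/V₁).
W = (0.939)(8.314)(299) × ln(3.03/14.9)
  = 2334 × -1.593
W_by_gas = -3718 J; work on gas = −W_by = 3718 J.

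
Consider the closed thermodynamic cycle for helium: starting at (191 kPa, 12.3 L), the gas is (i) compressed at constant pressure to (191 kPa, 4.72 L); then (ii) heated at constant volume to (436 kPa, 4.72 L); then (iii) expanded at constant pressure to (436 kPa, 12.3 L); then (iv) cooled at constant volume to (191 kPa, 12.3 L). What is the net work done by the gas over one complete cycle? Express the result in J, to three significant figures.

W_net ≈ 1860 J

Constant-volume legs do no work.
W(i) = (191)(4.72 − 12.3) = -1448 J; W(iii) = (436)(12.3 − 4.72) = 3305 J.
W_net = -1448 + 3305 = 1857 J (the clockwise enclosed area).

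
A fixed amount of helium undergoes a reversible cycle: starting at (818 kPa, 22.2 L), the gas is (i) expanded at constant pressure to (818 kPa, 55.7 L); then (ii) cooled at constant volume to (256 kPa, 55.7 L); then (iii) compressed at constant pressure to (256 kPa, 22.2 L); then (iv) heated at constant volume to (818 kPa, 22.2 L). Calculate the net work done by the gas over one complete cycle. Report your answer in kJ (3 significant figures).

Constant-volume legs do no work.
W(i) = (818)(55.7 − 22.2) = 27403 J; W(iii) = (256)(22.2 − 55.7) = -8576 J.
W_net = 27403 − 8576 = 18827 J (the clockwise enclosed area).

W_net ≈ 18.8 kJ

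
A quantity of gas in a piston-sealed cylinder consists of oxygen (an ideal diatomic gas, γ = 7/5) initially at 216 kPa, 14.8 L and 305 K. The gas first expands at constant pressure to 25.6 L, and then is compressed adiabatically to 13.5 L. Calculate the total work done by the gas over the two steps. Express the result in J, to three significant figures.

W_total ≈ -1700 J

Step 1 (isobaric): W = PΔV = (216 kPa)(25.6 − 14.8 L) = 2333 J.
After step 1: P = 216 kPa, V = 25.6 L, T = 527.6 K.
Step 2 (adiabatic): W = (P₁V₁ − P₂V₂)/(γ−1) = (5530 − 7143)/0.4 = -4032 J.
W_total = 2333 − 4032 = -1700 J.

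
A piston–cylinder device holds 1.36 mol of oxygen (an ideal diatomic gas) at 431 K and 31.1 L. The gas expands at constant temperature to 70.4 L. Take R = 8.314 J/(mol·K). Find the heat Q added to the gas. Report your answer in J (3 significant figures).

Q ≈ 3980 J

Isothermal ⇒ ΔU = 0, so Q = W = nRT ln(V₂/V₁).
Q = (1.36)(8.314)(431) ln(70.4/31.1) = 4873 × 0.817 = 3981 J.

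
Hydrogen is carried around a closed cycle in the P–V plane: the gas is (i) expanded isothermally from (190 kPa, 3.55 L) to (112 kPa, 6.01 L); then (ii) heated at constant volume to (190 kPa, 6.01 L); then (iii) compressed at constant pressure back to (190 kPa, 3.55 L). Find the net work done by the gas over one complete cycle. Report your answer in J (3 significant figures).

W_net ≈ -112 J

Leg (i): W = PᵢVᵢ ln(V_f/Vᵢ) = (674.5) ln(6.01/3.55) = 355.1 J.
Leg (ii): W = 0.
Leg (iii): W = PΔV = (190)(3.55 − 6.01) = -467.4 J.
W_net = 355.1 − 467.4 = -112.3 J.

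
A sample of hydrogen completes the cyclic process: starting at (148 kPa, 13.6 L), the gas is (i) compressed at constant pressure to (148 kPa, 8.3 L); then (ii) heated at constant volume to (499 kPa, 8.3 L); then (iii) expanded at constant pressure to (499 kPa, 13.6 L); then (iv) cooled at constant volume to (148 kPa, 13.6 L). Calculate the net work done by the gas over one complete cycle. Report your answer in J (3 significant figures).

W_net ≈ 1860 J

Constant-volume legs do no work.
W(i) = (148)(8.3 − 13.6) = -784.4 J; W(iii) = (499)(13.6 − 8.3) = 2645 J.
W_net = -784.4 + 2645 = 1860 J (the clockwise enclosed area).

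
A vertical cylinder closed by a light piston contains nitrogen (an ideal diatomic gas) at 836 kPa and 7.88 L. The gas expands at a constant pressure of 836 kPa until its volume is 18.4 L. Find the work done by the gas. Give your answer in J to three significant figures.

W ≈ 8790 J

Isobaric: W = P ΔV.
W = (836 kPa)(18.4 − 7.88 L) = (836)(10.52) = 8795 J.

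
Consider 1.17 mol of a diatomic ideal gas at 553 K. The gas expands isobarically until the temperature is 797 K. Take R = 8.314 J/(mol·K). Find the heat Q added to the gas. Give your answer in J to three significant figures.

Isobaric: W = nRΔT = (1.17)(8.314)(244) = 2373 J.
ΔU = nCᵥΔT with Cᵥ = 5R/2: ΔU = (1.17)(20.79)(244) = 5934 J.
Q = ΔU + W = 5934 + 2373 = 8307 J.

Q ≈ 8310 J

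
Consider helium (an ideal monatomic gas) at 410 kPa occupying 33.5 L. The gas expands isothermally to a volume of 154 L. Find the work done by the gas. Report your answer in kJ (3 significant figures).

W ≈ 21.0 kJ

Isothermal: W = nRT ln(V₂/V₁) = P₁V₁ ln(V₂/V₁).
P₁V₁ = (410 kPa)(33.5 L) = 13735 J.
W = 13735 × ln(154/33.5) = 13735 × 1.525
W_by_gas = 20951 J.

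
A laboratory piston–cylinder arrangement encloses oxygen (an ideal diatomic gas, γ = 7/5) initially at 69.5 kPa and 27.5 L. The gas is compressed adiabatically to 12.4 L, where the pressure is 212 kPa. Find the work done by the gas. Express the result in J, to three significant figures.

W ≈ -1790 J

Adiabatic: W = (P₁V₁ − P₂V₂)/(γ − 1) with γ = 7/5.
P₁V₁ = 1911 J, P₂V₂ = 2629 J.
W = (1911 − 2629) / 0.4 = -1794 J.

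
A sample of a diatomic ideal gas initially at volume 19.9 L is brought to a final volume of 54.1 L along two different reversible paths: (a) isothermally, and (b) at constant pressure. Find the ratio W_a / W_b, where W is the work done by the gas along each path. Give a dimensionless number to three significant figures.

W_a / W_b ≈ 0.582

Path (a) isothermal: W = P₁V₁ ln(V₂/V₁) → W_a/(P₁V₁) = 1.
Path (b) isobaric: W = P₁(V₂ − V₁) → W_b/(P₁V₁) = 1.719.
W_a / W_b = 1 / 1.719 = 0.5819.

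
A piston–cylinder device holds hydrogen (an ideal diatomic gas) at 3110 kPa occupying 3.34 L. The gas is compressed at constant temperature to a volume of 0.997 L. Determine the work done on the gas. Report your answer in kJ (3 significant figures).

Isothermal: W = nRT ln(V₂/V₁) = P₁V₁ ln(V₂/V₁).
P₁V₁ = (3110 kPa)(3.34 L) = 10387 J.
W = 10387 × ln(0.997/3.34) = 10387 × -1.209
W_by_gas = -12558 J; work on gas = −W_by = 12558 J.

W ≈ 12.6 kJ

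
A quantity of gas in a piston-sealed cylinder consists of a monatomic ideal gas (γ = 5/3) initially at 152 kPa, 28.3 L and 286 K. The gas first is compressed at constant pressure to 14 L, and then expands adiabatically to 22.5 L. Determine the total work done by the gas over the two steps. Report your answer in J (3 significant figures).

Step 1 (isobaric): W = PΔV = (152 kPa)(14 − 28.3 L) = -2174 J.
After step 1: P = 152 kPa, V = 14 L, T = 141.5 K.
Step 2 (adiabatic): W = (P₁V₁ − P₂V₂)/(γ−1) = (2128 − 1551)/0.667 = 865.6 J.
W_total = -2174 + 865.6 = -1308 J.

W_total ≈ -1310 J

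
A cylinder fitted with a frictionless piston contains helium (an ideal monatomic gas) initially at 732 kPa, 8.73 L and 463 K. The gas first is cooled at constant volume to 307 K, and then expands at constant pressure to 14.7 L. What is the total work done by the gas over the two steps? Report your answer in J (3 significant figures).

W_total ≈ 2900 J

Step 1 (isochoric): W = 0 (constant volume).
After step 1: P = 485.4 kPa (V unchanged).
Step 2 (isobaric): W = PΔV = (485.4 kPa)(14.7 − 8.73 L) = 2898 J.
W_total = 0 + 2898 = 2898 J.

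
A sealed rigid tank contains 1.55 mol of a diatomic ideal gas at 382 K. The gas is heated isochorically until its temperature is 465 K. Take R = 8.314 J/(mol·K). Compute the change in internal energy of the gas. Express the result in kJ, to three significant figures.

Constant volume ⇒ W = 0, so Q = ΔU = nCᵥΔT with Cᵥ = 5R/2 = 20.79 J/(mol·K).
ΔU = (1.55)(20.79)(465 − 382) = 2674 J.

ΔU ≈ 2.67 kJ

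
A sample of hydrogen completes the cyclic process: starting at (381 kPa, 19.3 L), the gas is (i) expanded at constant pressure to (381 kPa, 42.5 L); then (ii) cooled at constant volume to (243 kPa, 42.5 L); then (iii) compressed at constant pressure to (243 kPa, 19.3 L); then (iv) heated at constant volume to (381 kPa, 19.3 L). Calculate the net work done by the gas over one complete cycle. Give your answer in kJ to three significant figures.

Constant-volume legs do no work.
W(i) = (381)(42.5 − 19.3) = 8839 J; W(iii) = (243)(19.3 − 42.5) = -5638 J.
W_net = 8839 − 5638 = 3202 J (the clockwise enclosed area).

W_net ≈ 3.20 kJ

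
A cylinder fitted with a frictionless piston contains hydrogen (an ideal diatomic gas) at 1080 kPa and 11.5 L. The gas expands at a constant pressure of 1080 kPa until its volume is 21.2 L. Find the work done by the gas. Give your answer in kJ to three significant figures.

Isobaric: W = P ΔV.
W = (1080 kPa)(21.2 − 11.5 L) = (1080)(9.7) = 10476 J.

W ≈ 10.5 kJ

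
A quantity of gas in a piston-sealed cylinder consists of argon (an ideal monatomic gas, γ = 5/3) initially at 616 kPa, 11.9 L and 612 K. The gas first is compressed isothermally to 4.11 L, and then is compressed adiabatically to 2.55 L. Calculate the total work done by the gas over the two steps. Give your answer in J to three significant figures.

Step 1 (isothermal): W = P₁V₁ ln(V₂/V₁) = (7330) ln(4.11/11.9) = -7793 J.
After step 1: P = 1784 kPa, V = 4.11 L, T = 612 K.
Step 2 (adiabatic): W = (P₁V₁ − P₂V₂)/(γ−1) = (7330 − 10077)/0.667 = -4120 J.
W_total = -7793 − 4120 = -11913 J.

W_total ≈ -11900 J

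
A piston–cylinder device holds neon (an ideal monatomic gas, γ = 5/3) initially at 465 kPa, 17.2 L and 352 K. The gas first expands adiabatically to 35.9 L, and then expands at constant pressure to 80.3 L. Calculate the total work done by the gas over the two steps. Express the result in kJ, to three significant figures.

Step 1 (adiabatic): W = (P₁V₁ − P₂V₂)/(γ−1) = (7998 − 4897)/0.667 = 4651 J.
After step 1: P = 136.4 kPa, V = 35.9 L, T = 215.5 K.
Step 2 (isobaric): W = PΔV = (136.4 kPa)(80.3 − 35.9 L) = 6057 J.
W_total = 4651 + 6057 = 10708 J.

W_total ≈ 10.7 kJ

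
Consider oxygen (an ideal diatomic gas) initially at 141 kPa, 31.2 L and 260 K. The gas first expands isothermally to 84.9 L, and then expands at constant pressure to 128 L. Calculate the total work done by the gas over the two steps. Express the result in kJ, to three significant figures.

Step 1 (isothermal): W = P₁V₁ ln(V₂/V₁) = (4399) ln(84.9/31.2) = 4404 J.
After step 1: P = 51.82 kPa, V = 84.9 L, T = 260 K.
Step 2 (isobaric): W = PΔV = (51.82 kPa)(128 − 84.9 L) = 2233 J.
W_total = 4404 + 2233 = 6637 J.

W_total ≈ 6.64 kJ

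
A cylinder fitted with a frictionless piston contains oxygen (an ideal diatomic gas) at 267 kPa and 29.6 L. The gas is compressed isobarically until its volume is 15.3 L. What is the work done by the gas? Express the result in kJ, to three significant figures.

Isobaric: W = P ΔV.
W = (267 kPa)(15.3 − 29.6 L) = (267)(-14.3) = -3818 J.

W ≈ -3.82 kJ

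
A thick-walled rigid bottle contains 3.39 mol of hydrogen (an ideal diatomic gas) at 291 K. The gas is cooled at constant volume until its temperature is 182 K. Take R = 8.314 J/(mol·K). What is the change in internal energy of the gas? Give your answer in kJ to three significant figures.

Constant volume ⇒ W = 0, so Q = ΔU = nCᵥΔT with Cᵥ = 5R/2 = 20.79 J/(mol·K).
ΔU = (3.39)(20.79)(182 − 291) = -7680 J.

ΔU ≈ -7.68 kJ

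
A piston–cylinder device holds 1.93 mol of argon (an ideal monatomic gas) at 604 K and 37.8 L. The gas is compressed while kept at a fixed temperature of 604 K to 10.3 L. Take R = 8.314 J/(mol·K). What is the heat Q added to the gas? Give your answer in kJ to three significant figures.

Isothermal ⇒ ΔU = 0, so Q = W = nRT ln(V₂/V₁).
Q = (1.93)(8.314)(604) ln(10.3/37.8) = 9692 × -1.3 = -12601 J.

Q ≈ -12.6 kJ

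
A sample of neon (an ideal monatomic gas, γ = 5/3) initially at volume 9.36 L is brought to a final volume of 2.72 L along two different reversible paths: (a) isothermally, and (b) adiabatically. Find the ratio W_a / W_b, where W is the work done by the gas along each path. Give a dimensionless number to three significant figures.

W_a / W_b ≈ 0.644

Path (a) isothermal: W = P₁V₁ ln(V₂/V₁) → W_a/(P₁V₁) = -1.236.
Path (b) adiabatic: W = P₁V₁(1 − (V₁/V₂)^(γ−1))/(γ−1) → W_b/(P₁V₁) = -1.919.
W_a / W_b = -1.236 / -1.919 = 0.644.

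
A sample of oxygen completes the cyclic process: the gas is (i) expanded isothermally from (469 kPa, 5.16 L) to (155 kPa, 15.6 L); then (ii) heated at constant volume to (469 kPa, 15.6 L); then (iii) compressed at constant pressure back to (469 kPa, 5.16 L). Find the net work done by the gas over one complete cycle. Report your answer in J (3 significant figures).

W_net ≈ -2220 J

Leg (i): W = PᵢVᵢ ln(V_f/Vᵢ) = (2420) ln(15.6/5.16) = 2677 J.
Leg (ii): W = 0.
Leg (iii): W = PΔV = (469)(5.16 − 15.6) = -4896 J.
W_net = 2677 − 4896 = -2219 J.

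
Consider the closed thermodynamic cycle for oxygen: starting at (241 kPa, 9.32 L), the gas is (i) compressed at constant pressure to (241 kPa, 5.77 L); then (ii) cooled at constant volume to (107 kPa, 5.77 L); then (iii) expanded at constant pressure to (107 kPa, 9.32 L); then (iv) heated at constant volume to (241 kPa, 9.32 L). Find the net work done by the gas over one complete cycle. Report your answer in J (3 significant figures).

W_net ≈ -476 J

Constant-volume legs do no work.
W(i) = (241)(5.77 − 9.32) = -855.6 J; W(iii) = (107)(9.32 − 5.77) = 379.9 J.
W_net = -855.6 + 379.9 = -475.7 J (the counter-clockwise enclosed area).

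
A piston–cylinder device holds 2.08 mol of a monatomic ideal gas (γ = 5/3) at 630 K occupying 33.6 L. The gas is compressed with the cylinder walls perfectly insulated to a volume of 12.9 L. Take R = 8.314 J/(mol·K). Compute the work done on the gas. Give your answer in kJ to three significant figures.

W ≈ 14.6 kJ

Adiabatic: TV^(γ−1) = const with γ = 5/3.
T₂ = T₁ (V₁/V₂)^(γ−1) = 630 × (33.6/12.9)^0.667 = 630 × 1.893 = 1193 K.
W_by = nCᵥ(T₁ − T₂) = (2.08)(12.47)(630 − 1193) = -14595 J.
Work on gas = −W_by = 14595 J.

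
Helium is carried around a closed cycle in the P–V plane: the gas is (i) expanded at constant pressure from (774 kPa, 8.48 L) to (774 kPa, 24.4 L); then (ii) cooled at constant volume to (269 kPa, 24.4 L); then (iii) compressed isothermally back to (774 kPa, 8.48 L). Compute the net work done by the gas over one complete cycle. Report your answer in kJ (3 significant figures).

W_net ≈ 5.39 kJ

Leg (i): W = PΔV = (774)(24.4 − 8.48) = 12322 J.
Leg (ii): W = 0.
Leg (iii): W = PᵢVᵢ ln(V_f/Vᵢ) = (6564) ln(8.48/24.4) = -6937 J.
W_net = 12322 − 6937 = 5385 J.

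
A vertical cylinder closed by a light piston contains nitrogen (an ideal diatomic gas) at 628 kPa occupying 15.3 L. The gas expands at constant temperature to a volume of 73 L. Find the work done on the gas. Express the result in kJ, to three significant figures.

Isothermal: W = nRT ln(V₂/V₁) = P₁V₁ ln(V₂/V₁).
P₁V₁ = (628 kPa)(15.3 L) = 9608 J.
W = 9608 × ln(73/15.3) = 9608 × 1.563
W_by_gas = 15014 J; work on gas = −W_by = -15014 J.

W ≈ -15.0 kJ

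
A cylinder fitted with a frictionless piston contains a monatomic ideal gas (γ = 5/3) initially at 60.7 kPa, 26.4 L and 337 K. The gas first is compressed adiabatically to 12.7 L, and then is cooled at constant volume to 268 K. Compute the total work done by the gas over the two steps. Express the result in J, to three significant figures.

Step 1 (adiabatic): W = (P₁V₁ − P₂V₂)/(γ−1) = (1602 − 2610)/0.667 = -1511 J.
Step 2 (isochoric): W = 0 (constant volume).
W_total = -1511 + 0 = -1511 J.

W_total ≈ -1510 J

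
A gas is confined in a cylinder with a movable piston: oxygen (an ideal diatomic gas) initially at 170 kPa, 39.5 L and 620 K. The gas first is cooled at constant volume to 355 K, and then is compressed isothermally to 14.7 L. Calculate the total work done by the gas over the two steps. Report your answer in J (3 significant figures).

W_total ≈ -3800 J

Step 1 (isochoric): W = 0 (constant volume).
After step 1: P = 97.34 kPa (V unchanged).
Step 2 (isothermal): W = P₁V₁ ln(V₂/V₁) = (3845) ln(14.7/39.5) = -3800 J.
W_total = 0 − 3800 = -3800 J.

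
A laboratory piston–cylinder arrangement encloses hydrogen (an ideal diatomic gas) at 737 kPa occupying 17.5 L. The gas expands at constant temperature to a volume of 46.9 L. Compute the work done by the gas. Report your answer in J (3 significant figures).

W ≈ 12700 J

Isothermal: W = nRT ln(V₂/V₁) = P₁V₁ ln(V₂/V₁).
P₁V₁ = (737 kPa)(17.5 L) = 12898 J.
W = 12898 × ln(46.9/17.5) = 12898 × 0.9858
W_by_gas = 12715 J.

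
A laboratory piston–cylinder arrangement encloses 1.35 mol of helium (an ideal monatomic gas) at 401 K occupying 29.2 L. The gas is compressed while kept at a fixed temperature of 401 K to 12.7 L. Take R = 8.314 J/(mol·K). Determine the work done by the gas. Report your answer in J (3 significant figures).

W ≈ -3750 J

Isothermal: W = nRT ln(V₂/V₁).
W = (1.35)(8.314)(401) × ln(12.7/29.2)
  = 4501 × -0.8326
W_by_gas = -3747 J.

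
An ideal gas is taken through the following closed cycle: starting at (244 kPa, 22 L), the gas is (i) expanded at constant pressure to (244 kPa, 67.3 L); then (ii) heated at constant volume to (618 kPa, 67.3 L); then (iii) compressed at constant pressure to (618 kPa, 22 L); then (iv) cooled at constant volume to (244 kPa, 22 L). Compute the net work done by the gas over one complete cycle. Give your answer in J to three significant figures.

Constant-volume legs do no work.
W(i) = (244)(67.3 − 22) = 11053 J; W(iii) = (618)(22 − 67.3) = -27995 J.
W_net = 11053 − 27995 = -16942 J (the counter-clockwise enclosed area).

W_net ≈ -16900 J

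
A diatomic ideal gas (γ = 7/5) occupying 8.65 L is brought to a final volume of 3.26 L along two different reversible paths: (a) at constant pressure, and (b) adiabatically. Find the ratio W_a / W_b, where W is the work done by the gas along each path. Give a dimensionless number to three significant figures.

Path (a) isobaric: W = P₁(V₂ − V₁) → W_a/(P₁V₁) = -0.6231.
Path (b) adiabatic: W = P₁V₁(1 − (V₁/V₂)^(γ−1))/(γ−1) → W_b/(P₁V₁) = -1.194.
W_a / W_b = -0.6231 / -1.194 = 0.522.

W_a / W_b ≈ 0.522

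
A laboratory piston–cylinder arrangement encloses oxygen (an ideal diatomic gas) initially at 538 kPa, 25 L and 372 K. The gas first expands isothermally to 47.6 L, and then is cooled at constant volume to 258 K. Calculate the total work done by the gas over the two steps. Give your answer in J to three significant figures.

W_total ≈ 8660 J

Step 1 (isothermal): W = P₁V₁ ln(V₂/V₁) = (13450) ln(47.6/25) = 8661 J.
Step 2 (isochoric): W = 0 (constant volume).
W_total = 8661 + 0 = 8661 J.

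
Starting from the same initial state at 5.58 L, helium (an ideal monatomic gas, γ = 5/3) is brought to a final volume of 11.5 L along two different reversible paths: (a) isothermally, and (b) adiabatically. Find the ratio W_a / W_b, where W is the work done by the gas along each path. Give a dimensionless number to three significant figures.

Path (a) isothermal: W = P₁V₁ ln(V₂/V₁) → W_a/(P₁V₁) = 0.7232.
Path (b) adiabatic: W = P₁V₁(1 − (V₁/V₂)^(γ−1))/(γ−1) → W_b/(P₁V₁) = 0.5738.
W_a / W_b = 0.7232 / 0.5738 = 1.26.

W_a / W_b ≈ 1.26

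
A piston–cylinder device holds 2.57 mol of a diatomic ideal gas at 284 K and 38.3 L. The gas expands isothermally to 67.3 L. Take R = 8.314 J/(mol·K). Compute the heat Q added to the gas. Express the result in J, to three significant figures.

Isothermal ⇒ ΔU = 0, so Q = W = nRT ln(V₂/V₁).
Q = (2.57)(8.314)(284) ln(67.3/38.3) = 6068 × 0.5637 = 3421 J.

Q ≈ 3420 J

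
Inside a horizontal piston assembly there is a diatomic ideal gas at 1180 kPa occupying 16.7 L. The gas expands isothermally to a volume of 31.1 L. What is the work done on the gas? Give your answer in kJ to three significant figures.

Isothermal: W = nRT ln(V₂/V₁) = P₁V₁ ln(V₂/V₁).
P₁V₁ = (1180 kPa)(16.7 L) = 19706 J.
W = 19706 × ln(31.1/16.7) = 19706 × 0.6218
W_by_gas = 12253 J; work on gas = −W_by = -12253 J.

W ≈ -12.3 kJ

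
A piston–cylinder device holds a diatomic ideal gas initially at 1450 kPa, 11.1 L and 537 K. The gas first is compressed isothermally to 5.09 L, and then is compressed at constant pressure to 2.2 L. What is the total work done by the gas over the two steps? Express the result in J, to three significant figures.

Step 1 (isothermal): W = P₁V₁ ln(V₂/V₁) = (16095) ln(5.09/11.1) = -12549 J.
After step 1: P = 3162 kPa, V = 5.09 L, T = 537 K.
Step 2 (isobaric): W = PΔV = (3162 kPa)(2.2 − 5.09 L) = -9138 J.
W_total = -12549 − 9138 = -21687 J.

W_total ≈ -21700 J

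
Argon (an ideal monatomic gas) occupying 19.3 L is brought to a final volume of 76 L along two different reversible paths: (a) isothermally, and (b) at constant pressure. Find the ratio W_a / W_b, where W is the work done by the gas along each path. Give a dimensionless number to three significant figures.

W_a / W_b ≈ 0.467

Path (a) isothermal: W = P₁V₁ ln(V₂/V₁) → W_a/(P₁V₁) = 1.371.
Path (b) isobaric: W = P₁(V₂ − V₁) → W_b/(P₁V₁) = 2.938.
W_a / W_b = 1.371 / 2.938 = 0.4665.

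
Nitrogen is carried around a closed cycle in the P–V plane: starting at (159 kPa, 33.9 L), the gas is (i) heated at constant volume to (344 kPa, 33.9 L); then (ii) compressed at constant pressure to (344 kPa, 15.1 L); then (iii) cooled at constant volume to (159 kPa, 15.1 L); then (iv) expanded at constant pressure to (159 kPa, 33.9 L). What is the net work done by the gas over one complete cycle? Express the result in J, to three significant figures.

W_net ≈ -3480 J

Constant-volume legs do no work.
W(ii) = (344)(15.1 − 33.9) = -6467 J; W(iv) = (159)(33.9 − 15.1) = 2989 J.
W_net = -6467 + 2989 = -3478 J (the counter-clockwise enclosed area).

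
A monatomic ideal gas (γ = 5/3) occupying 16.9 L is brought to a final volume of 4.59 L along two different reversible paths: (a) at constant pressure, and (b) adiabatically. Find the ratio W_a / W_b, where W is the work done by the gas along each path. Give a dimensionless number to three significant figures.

Path (a) isobaric: W = P₁(V₂ − V₁) → W_a/(P₁V₁) = -0.7284.
Path (b) adiabatic: W = P₁V₁(1 − (V₁/V₂)^(γ−1))/(γ−1) → W_b/(P₁V₁) = -2.077.
W_a / W_b = -0.7284 / -2.077 = 0.3508.

W_a / W_b ≈ 0.351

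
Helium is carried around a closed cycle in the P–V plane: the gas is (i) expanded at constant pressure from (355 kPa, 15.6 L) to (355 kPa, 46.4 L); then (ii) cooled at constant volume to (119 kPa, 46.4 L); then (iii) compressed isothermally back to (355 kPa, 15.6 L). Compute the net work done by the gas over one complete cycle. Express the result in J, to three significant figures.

W_net ≈ 4920 J

Leg (i): W = PΔV = (355)(46.4 − 15.6) = 10934 J.
Leg (ii): W = 0.
Leg (iii): W = PᵢVᵢ ln(V_f/Vᵢ) = (5522) ln(15.6/46.4) = -6019 J.
W_net = 10934 − 6019 = 4915 J.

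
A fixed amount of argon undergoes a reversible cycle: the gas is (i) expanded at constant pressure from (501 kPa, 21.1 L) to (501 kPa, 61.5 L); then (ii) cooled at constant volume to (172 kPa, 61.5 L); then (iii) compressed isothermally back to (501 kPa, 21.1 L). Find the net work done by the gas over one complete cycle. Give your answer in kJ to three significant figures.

Leg (i): W = PΔV = (501)(61.5 − 21.1) = 20240 J.
Leg (ii): W = 0.
Leg (iii): W = PᵢVᵢ ln(V_f/Vᵢ) = (10578) ln(21.1/61.5) = -11316 J.
W_net = 20240 − 11316 = 8924 J.

W_net ≈ 8.92 kJ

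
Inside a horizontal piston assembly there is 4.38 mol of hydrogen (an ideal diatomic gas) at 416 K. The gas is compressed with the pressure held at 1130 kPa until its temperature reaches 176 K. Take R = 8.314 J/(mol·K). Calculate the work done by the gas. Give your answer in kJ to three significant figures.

W ≈ -8.74 kJ

Isobaric: W = P ΔV = nR ΔT.
W = (4.38)(8.314)(176 − 416) = -8740 J.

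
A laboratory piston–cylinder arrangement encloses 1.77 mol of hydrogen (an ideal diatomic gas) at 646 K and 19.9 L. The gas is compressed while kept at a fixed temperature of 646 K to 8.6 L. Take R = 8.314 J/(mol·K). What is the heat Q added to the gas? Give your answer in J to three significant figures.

Q ≈ -7980 J

Isothermal ⇒ ΔU = 0, so Q = W = nRT ln(V₂/V₁).
Q = (1.77)(8.314)(646) ln(8.6/19.9) = 9506 × -0.839 = -7975 J.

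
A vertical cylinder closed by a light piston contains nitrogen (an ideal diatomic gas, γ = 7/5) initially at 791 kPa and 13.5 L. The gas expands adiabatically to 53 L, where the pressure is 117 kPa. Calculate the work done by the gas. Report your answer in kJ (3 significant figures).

Adiabatic: W = (P₁V₁ − P₂V₂)/(γ − 1) with γ = 7/5.
P₁V₁ = 10678 J, P₂V₂ = 6201 J.
W = (10678 − 6201) / 0.4 = 11194 J.

W ≈ 11.2 kJ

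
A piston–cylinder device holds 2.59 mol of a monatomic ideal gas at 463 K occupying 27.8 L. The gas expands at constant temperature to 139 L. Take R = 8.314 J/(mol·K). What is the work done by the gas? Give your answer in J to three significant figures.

W ≈ 16000 J

Isothermal: W = nRT ln(V₂/V₁).
W = (2.59)(8.314)(463) × ln(139/27.8)
  = 9970 × 1.609
W_by_gas = 16046 J.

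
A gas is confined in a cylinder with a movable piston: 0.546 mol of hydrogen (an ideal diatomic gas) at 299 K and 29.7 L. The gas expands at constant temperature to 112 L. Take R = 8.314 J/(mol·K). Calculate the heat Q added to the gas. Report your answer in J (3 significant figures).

Isothermal ⇒ ΔU = 0, so Q = W = nRT ln(V₂/V₁).
Q = (0.546)(8.314)(299) ln(112/29.7) = 1357 × 1.327 = 1802 J.

Q ≈ 1800 J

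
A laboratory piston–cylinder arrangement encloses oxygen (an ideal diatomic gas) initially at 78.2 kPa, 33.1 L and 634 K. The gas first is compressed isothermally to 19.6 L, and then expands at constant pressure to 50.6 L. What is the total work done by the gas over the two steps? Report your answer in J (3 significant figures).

W_total ≈ 2740 J

Step 1 (isothermal): W = P₁V₁ ln(V₂/V₁) = (2588) ln(19.6/33.1) = -1356 J.
After step 1: P = 132.1 kPa, V = 19.6 L, T = 634 K.
Step 2 (isobaric): W = PΔV = (132.1 kPa)(50.6 − 19.6 L) = 4094 J.
W_total = -1356 + 4094 = 2738 J.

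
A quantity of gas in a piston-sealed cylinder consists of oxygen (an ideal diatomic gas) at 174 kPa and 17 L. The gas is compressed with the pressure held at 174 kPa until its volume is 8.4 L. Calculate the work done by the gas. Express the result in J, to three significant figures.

Isobaric: W = P ΔV.
W = (174 kPa)(8.4 − 17 L) = (174)(-8.6) = -1496 J.

W ≈ -1500 J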